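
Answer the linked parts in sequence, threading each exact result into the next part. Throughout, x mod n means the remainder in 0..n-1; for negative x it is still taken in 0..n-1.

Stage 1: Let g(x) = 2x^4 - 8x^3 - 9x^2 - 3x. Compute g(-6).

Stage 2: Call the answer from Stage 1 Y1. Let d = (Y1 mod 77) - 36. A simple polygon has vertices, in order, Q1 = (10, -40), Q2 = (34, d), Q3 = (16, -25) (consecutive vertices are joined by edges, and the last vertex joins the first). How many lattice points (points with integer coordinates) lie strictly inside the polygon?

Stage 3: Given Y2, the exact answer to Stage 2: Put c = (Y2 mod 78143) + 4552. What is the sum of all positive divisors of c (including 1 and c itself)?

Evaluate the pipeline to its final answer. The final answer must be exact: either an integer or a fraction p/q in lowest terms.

9114

Stage 1: 2*(-6)^4 - 8*(-6)^3 - 9*(-6)^2 - 3*(-6)^1 = (2592) + (1728) + (-324) + (18) = 4014; answer 4014
Stage 2: Y1 = 4014; d = -26; cross terms: (10*-26 - 34*-40)=1100, (34*-25 - 16*-26)=-434, (16*-40 - 10*-25)=-390; twice the area = |276| = 276; area = 138; boundary points = 2 + 1 + 3 = 6; strictly interior points = area - boundary/2 + 1 = 136; answer 136
Stage 3: Y2 = 136; c = 4688; 4688 = 2^4 * 293; sigma = (1 + 2 + 4 + 8 + 16) * (1 + 293) = 31 * 294 = 9114; answer 9114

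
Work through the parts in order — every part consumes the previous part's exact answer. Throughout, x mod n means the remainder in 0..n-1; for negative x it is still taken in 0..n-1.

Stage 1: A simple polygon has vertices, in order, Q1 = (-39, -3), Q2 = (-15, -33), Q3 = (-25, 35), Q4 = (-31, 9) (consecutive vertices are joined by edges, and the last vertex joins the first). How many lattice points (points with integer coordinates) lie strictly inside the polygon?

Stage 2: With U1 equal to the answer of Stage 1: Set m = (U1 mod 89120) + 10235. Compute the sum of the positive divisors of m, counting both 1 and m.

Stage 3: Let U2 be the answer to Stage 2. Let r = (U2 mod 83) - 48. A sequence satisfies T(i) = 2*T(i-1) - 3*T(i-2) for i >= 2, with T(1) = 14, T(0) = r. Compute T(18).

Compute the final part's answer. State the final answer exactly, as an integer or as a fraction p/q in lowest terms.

Stage 1: cross terms: (-39*-33 - -15*-3)=1242, (-15*35 - -25*-33)=-1350, (-25*9 - -31*35)=860, (-31*-3 - -39*9)=444; twice the area = |1196| = 1196; area = 598; boundary points = 6 + 2 + 2 + 4 = 14; strictly interior points = area - boundary/2 + 1 = 592; answer 592
Stage 2: U1 = 592; m = 10827; 10827 = 3^3 * 401; sigma = (1 + 3 + 9 + 27) * (1 + 401) = 40 * 402 = 16080; answer 16080
Stage 3: U2 = 16080; r = 13; T(2) = 2*(14) - 3*(13) = -11; iterating: T(2)=-11, T(3)=-64, T(4)=-95, T(5)=2, T(6)=289, T(7)=572, T(8)=277, T(9)=-1162, T(10)=-3155, T(11)=-2824, T(12)=3817, T(13)=16106, T(14)=20761, T(15)=-6796, T(16)=-75875, T(17)=-131362, T(18)=-35099; answer -35099

-35099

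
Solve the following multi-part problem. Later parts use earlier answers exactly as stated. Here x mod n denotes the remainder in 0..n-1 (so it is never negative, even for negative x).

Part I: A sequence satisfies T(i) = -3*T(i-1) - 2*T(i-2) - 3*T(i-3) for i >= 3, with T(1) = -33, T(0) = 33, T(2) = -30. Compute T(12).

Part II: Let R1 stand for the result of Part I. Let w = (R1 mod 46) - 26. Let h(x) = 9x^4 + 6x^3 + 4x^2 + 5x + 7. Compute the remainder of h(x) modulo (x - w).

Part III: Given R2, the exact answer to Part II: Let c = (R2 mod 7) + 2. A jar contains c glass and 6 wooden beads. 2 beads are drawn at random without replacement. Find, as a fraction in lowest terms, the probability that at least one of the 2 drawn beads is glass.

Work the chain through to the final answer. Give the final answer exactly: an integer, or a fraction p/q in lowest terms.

Part I: T(3) = -3*(-30) - 2*(-33) - 3*(33) = 57; iterating: T(3)=57, T(4)=-12, T(5)=12, T(6)=-183, T(7)=561, T(8)=-1353, T(9)=3486, T(10)=-9435, T(11)=25392, T(12)=-67764; answer -67764
Part II: R1 = -67764; w = 14; remainder = value at the root: 9*(14)^4 + 6*(14)^3 + 4*(14)^2 + 5*(14)^1 + 7 = (345744) + (16464) + (784) + (70) + (7) = 363069; answer 363069
Part III: R2 = 363069; c = 2; total draws C(8,2) = 28; complement C(6,2) = 15; favorable 28 - 15 = 13; P = 13/28; answer 13/28

13/28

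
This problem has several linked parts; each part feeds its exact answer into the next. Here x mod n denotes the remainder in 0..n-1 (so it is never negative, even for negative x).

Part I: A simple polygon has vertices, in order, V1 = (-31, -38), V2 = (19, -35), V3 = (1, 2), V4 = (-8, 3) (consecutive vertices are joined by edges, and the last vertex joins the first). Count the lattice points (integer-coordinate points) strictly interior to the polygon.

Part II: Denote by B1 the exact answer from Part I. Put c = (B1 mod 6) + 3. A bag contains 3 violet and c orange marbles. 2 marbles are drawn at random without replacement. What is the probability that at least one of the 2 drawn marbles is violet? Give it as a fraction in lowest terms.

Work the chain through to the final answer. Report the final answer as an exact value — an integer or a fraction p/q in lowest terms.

Part I: cross terms: (-31*-35 - 19*-38)=1807, (19*2 - 1*-35)=73, (1*3 - -8*2)=19, (-8*-38 - -31*3)=397; twice the area = |2296| = 2296; area = 1148; boundary points = 1 + 1 + 1 + 1 = 4; strictly interior points = area - boundary/2 + 1 = 1147; answer 1147
Part II: B1 = 1147; c = 4; total draws C(7,2) = 21; complement C(4,2) = 6; favorable 21 - 6 = 15; P = 5/7; answer 5/7

5/7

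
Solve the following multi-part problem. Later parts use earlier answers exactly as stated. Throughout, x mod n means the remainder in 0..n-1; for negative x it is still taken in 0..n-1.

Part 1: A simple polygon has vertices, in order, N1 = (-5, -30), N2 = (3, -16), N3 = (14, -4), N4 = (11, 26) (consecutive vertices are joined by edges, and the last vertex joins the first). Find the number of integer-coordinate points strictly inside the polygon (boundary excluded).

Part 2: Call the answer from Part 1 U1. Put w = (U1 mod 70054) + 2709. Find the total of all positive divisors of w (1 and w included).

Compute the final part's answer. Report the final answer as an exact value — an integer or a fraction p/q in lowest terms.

Part 1: cross terms: (-5*-16 - 3*-30)=170, (3*-4 - 14*-16)=212, (14*26 - 11*-4)=408, (11*-30 - -5*26)=-200; twice the area = |590| = 590; area = 295; boundary points = 2 + 1 + 3 + 8 = 14; strictly interior points = area - boundary/2 + 1 = 289; answer 289
Part 2: U1 = 289; w = 2998; 2998 = 2 * 1499; sigma = (1 + 2) * (1 + 1499) = 3 * 1500 = 4500; answer 4500

4500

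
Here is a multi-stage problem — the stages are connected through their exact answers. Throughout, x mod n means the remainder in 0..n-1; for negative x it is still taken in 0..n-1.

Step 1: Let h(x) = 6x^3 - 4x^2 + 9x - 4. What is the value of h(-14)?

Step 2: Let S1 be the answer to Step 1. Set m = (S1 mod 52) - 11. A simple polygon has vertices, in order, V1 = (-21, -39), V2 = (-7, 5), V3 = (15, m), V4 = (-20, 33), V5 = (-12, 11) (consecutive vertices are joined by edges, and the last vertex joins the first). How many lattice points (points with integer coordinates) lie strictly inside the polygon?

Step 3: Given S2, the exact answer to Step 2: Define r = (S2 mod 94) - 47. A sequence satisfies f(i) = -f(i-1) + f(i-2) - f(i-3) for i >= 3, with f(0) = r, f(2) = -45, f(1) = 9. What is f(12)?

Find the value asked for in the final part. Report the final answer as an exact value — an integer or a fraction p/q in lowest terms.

Step 1: 6*(-14)^3 - 4*(-14)^2 + 9*(-14)^1 - 4 = (-16464) + (-784) + (-126) + (-4) = -17378; answer -17378
Step 2: S1 = -17378; m = 31; cross terms: (-21*5 - -7*-39)=-378, (-7*31 - 15*5)=-292, (15*33 - -20*31)=1115, (-20*11 - -12*33)=176, (-12*-39 - -21*11)=699; twice the area = |1320| = 1320; area = 660; boundary points = 2 + 2 + 1 + 2 + 1 = 8; strictly interior points = area - boundary/2 + 1 = 657; answer 657
Step 3: S2 = 657; r = 46; f(3) = -1*(-45) + 1*(9) - 1*(46) = 8; iterating: f(3)=8, f(4)=-62, f(5)=115, f(6)=-185, f(7)=362, f(8)=-662, f(9)=1209, f(10)=-2233, f(11)=4104, f(12)=-7546; answer -7546

-7546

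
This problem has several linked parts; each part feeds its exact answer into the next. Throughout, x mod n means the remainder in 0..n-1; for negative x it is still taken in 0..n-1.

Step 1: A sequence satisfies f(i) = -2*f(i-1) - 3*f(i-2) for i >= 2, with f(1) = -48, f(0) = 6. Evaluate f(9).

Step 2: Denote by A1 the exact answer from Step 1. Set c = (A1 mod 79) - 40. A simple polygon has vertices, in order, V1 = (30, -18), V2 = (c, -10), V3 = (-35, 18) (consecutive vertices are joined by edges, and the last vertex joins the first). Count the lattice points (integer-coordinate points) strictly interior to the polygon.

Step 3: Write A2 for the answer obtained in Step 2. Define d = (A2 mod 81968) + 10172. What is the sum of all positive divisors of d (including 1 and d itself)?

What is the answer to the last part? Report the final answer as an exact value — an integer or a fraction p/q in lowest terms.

Step 1: f(2) = -2*(-48) - 3*(6) = 78; iterating: f(2)=78, f(3)=-12, f(4)=-210, f(5)=456, f(6)=-282, f(7)=-804, f(8)=2454, f(9)=-2496; answer -2496
Step 2: A1 = -2496; c = -8; cross terms: (30*-10 - -8*-18)=-444, (-8*18 - -35*-10)=-494, (-35*-18 - 30*18)=90; twice the area = |-848| = 848; area = 424; boundary points = 2 + 1 + 1 = 4; strictly interior points = area - boundary/2 + 1 = 423; answer 423
Step 3: A2 = 423; d = 10595; 10595 = 5 * 13 * 163; sigma = (1 + 5) * (1 + 13) * (1 + 163) = 6 * 14 * 164 = 13776; answer 13776

13776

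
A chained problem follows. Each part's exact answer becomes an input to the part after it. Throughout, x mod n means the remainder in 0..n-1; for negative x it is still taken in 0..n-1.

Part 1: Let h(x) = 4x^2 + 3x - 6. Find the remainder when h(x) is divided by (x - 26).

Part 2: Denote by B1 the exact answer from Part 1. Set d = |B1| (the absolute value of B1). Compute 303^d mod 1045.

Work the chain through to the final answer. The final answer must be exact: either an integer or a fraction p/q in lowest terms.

Part 1: remainder = value at the root: 4*(26)^2 + 3*(26)^1 - 6 = (2704) + (78) + (-6) = 2776; answer 2776
Part 2: B1 = 2776; d = 2776; squarings mod 1045: 303^1=303, 303^2=894, 303^4=856, 303^8=191, 303^16=951, 303^32=476, 303^64=856, 303^128=191, 303^256=951, 303^512=476, 303^1024=856, 303^2048=191; 303^2776 = 303^8 * 303^16 * 303^64 * 303^128 * 303^512 * 303^2048 = 951 (mod 1045); answer 951

951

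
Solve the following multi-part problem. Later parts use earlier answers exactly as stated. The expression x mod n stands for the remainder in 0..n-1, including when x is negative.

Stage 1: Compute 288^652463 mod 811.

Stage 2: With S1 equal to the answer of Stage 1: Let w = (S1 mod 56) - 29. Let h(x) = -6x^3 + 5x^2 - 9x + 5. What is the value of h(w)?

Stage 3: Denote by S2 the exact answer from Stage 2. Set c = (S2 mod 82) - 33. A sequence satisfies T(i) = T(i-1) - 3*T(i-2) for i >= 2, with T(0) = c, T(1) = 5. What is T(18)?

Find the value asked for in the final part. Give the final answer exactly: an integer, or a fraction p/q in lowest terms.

-179992

Stage 1: squarings mod 811: 288^1=288, 288^2=222, 288^4=624, 288^8=96, 288^16=295, 288^32=248, 288^64=679, 288^128=393, 288^256=359, 288^512=743, 288^1024=569, 288^2048=172, 288^4096=388, 288^8192=509, 288^16384=372, 288^32768=514, 288^65536=621, 288^131072=416, 288^262144=313, 288^524288=649; 288^652463 = 288^1 * 288^2 * 288^4 * 288^8 * 288^32 * 288^128 * 288^1024 * 288^4096 * 288^8192 * 288^16384 * 288^32768 * 288^65536 * 288^524288 = 715 (mod 811); answer 715
Stage 2: S1 = 715; w = 14; -6*(14)^3 + 5*(14)^2 - 9*(14)^1 + 5 = (-16464) + (980) + (-126) + (5) = -15605; answer -15605
Stage 3: S2 = -15605; c = 24; T(2) = 1*(5) - 3*(24) = -67; iterating: T(2)=-67, T(3)=-82, T(4)=119, T(5)=365, T(6)=8, T(7)=-1087, T(8)=-1111, T(9)=2150, T(10)=5483, T(11)=-967, T(12)=-17416, T(13)=-14515, T(14)=37733, T(15)=81278, T(16)=-31921, T(17)=-275755, T(18)=-179992; answer -179992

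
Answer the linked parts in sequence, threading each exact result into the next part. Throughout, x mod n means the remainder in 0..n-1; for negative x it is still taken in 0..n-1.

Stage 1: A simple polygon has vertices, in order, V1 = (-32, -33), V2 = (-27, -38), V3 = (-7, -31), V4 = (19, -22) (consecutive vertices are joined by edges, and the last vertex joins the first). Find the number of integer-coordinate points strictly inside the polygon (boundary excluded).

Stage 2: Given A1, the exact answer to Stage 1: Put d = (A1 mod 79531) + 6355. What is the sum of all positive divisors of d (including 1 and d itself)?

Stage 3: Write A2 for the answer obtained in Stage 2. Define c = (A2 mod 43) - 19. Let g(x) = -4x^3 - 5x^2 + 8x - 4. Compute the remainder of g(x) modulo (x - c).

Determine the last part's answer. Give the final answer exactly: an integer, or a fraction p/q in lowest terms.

21560

Stage 1: cross terms: (-32*-38 - -27*-33)=325, (-27*-31 - -7*-38)=571, (-7*-22 - 19*-31)=743, (19*-33 - -32*-22)=-1331; twice the area = |308| = 308; area = 154; boundary points = 5 + 1 + 1 + 1 = 8; strictly interior points = area - boundary/2 + 1 = 151; answer 151
Stage 2: A1 = 151; d = 6506; 6506 = 2 * 3253; sigma = (1 + 2) * (1 + 3253) = 3 * 3254 = 9762; answer 9762
Stage 3: A2 = 9762; c = -18; remainder = value at the root: -4*(-18)^3 - 5*(-18)^2 + 8*(-18)^1 - 4 = (23328) + (-1620) + (-144) + (-4) = 21560; answer 21560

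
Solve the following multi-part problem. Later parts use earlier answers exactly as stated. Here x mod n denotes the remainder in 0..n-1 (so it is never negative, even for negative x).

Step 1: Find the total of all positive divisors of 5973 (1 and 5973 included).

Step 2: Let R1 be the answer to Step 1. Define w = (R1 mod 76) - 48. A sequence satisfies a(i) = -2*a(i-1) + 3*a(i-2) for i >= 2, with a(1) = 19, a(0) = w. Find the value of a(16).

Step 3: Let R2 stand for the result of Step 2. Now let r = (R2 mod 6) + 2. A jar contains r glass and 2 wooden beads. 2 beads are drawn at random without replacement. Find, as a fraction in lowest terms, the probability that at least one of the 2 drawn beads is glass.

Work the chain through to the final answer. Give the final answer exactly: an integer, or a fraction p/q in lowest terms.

Step 1: 5973 = 3 * 11 * 181; sigma = (1 + 3) * (1 + 11) * (1 + 181) = 4 * 12 * 182 = 8736; answer 8736
Step 2: R1 = 8736; w = 24; a(2) = -2*(19) + 3*(24) = 34; iterating: a(2)=34, a(3)=-11, a(4)=124, a(5)=-281, a(6)=934, a(7)=-2711, a(8)=8224, a(9)=-24581, a(10)=73834, a(11)=-221411, a(12)=664324, a(13)=-1992881, a(14)=5978734, a(15)=-17936111, a(16)=53808424; answer 53808424
Step 3: R2 = 53808424; r = 6; total draws C(8,2) = 28; complement C(2,2) = 1; favorable 28 - 1 = 27; P = 27/28; answer 27/28

27/28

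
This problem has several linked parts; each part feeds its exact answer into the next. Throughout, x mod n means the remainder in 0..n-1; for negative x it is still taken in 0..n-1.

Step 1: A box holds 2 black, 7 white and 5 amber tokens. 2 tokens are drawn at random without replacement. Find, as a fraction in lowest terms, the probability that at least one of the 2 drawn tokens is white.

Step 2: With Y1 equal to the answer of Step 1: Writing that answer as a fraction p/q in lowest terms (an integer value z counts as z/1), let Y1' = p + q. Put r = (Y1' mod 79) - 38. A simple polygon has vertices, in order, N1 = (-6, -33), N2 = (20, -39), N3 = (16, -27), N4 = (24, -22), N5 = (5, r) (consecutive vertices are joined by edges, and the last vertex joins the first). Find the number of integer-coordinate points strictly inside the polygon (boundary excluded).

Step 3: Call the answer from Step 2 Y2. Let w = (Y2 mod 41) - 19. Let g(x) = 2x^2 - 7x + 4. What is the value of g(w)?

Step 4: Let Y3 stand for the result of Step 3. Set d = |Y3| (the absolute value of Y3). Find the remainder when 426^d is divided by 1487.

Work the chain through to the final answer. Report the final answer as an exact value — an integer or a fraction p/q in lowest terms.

Step 1: total draws C(14,2) = 91; complement C(7,2) = 21; favorable 91 - 21 = 70; P = 10/13; answer 10/13
Step 2: Y1 = 10/13; threaded value p + q = 23; r = -15; cross terms: (-6*-39 - 20*-33)=894, (20*-27 - 16*-39)=84, (16*-22 - 24*-27)=296, (24*-15 - 5*-22)=-250, (5*-33 - -6*-15)=-255; twice the area = |769| = 769; area = 769/2; boundary points = 2 + 4 + 1 + 1 + 1 = 9; strictly interior points = area - boundary/2 + 1 = 381; answer 381
Step 3: Y2 = 381; w = -7; 2*(-7)^2 - 7*(-7)^1 + 4 = (98) + (49) + (4) = 151; answer 151
Step 4: Y3 = 151; d = 151; squarings mod 1487: 426^1=426, 426^2=62, 426^4=870, 426^8=17, 426^16=289, 426^32=249, 426^64=1034, 426^128=3; 426^151 = 426^1 * 426^2 * 426^4 * 426^16 * 426^128 = 443 (mod 1487); answer 443

443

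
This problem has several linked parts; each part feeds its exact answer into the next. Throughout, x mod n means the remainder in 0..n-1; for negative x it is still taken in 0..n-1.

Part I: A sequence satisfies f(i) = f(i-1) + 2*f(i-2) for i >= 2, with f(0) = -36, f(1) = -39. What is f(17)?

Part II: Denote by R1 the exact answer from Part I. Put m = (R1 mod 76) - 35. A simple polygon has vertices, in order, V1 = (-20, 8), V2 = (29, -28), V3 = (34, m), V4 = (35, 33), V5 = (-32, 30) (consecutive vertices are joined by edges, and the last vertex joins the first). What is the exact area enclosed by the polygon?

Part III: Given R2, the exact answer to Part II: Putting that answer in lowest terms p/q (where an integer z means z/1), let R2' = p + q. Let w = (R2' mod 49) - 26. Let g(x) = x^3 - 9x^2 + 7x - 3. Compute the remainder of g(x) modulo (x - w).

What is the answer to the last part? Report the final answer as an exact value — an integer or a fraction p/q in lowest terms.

-21428

Part I: f(2) = 1*(-39) + 2*(-36) = -111; iterating: f(2)=-111, f(3)=-189, f(4)=-411, f(5)=-789, f(6)=-1611, f(7)=-3189, f(8)=-6411, f(9)=-12789, f(10)=-25611, f(11)=-51189, f(12)=-102411, f(13)=-204789, f(14)=-409611, f(15)=-819189, f(16)=-1638411, f(17)=-3276789; answer -3276789
Part II: R1 = -3276789; m = -8; cross terms: (-20*-28 - 29*8)=328, (29*-8 - 34*-28)=720, (34*33 - 35*-8)=1402, (35*30 - -32*33)=2106, (-32*8 - -20*30)=344; twice the area = |4900| = 4900; area = 2450; answer 2450
Part III: R2 = 2450; threaded value p + q = 2451; w = -25; remainder = value at the root: 1*(-25)^3 - 9*(-25)^2 + 7*(-25)^1 - 3 = (-15625) + (-5625) + (-175) + (-3) = -21428; answer -21428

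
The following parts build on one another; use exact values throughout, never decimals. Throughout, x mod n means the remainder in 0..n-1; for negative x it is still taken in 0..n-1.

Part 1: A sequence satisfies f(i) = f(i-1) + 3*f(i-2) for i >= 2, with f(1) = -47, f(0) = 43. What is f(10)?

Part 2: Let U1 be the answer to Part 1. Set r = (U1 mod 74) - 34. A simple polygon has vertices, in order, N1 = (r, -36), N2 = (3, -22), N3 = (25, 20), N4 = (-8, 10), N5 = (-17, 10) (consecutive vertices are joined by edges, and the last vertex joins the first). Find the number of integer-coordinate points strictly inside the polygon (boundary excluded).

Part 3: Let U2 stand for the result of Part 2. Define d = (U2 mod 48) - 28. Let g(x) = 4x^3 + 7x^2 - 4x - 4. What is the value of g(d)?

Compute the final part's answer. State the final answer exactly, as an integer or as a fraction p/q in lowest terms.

-14532

Part 1: f(2) = 1*(-47) + 3*(43) = 82; iterating: f(2)=82, f(3)=-59, f(4)=187, f(5)=10, f(6)=571, f(7)=601, f(8)=2314, f(9)=4117, f(10)=11059; answer 11059
Part 2: U1 = 11059; r = -1; cross terms: (-1*-22 - 3*-36)=130, (3*20 - 25*-22)=610, (25*10 - -8*20)=410, (-8*10 - -17*10)=90, (-17*-36 - -1*10)=622; twice the area = |1862| = 1862; area = 931; boundary points = 2 + 2 + 1 + 9 + 2 = 16; strictly interior points = area - boundary/2 + 1 = 924; answer 924
Part 3: U2 = 924; d = -16; 4*(-16)^3 + 7*(-16)^2 - 4*(-16)^1 - 4 = (-16384) + (1792) + (64) + (-4) = -14532; answer -14532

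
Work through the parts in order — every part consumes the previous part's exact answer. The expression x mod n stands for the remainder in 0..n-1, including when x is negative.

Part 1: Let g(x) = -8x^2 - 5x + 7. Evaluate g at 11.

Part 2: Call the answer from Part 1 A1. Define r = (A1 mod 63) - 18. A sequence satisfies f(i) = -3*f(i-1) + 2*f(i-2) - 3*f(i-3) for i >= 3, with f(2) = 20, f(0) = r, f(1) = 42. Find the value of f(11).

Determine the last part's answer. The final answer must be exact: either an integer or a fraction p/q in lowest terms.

Part 1: -8*(11)^2 - 5*(11)^1 + 7 = (-968) + (-55) + (7) = -1016; answer -1016
Part 2: A1 = -1016; r = 37; f(3) = -3*(20) + 2*(42) - 3*(37) = -87; iterating: f(3)=-87, f(4)=175, f(5)=-759, f(6)=2888, f(7)=-10707, f(8)=40174, f(9)=-150600, f(10)=564269, f(11)=-2114529; answer -2114529

-2114529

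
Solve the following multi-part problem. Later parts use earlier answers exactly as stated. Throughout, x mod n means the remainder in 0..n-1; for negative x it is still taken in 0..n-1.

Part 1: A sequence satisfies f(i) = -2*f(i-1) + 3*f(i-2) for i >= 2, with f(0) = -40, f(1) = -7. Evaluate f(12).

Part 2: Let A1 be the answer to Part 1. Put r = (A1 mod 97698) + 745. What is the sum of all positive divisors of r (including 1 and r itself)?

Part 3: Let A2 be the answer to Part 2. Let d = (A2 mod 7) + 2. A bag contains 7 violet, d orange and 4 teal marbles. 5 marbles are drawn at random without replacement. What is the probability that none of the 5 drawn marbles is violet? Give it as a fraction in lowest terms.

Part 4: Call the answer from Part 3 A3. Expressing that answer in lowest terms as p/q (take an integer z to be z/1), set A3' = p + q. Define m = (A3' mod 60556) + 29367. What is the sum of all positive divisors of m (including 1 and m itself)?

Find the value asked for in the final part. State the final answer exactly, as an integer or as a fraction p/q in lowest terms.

31356

Part 1: f(2) = -2*(-7) + 3*(-40) = -106; iterating: f(2)=-106, f(3)=191, f(4)=-700, f(5)=1973, f(6)=-6046, f(7)=18011, f(8)=-54160, f(9)=162353, f(10)=-487186, f(11)=1461431, f(12)=-4384420; answer -4384420
Part 2: A1 = -4384420; r = 12735; 12735 = 3^2 * 5 * 283; sigma = (1 + 3 + 9) * (1 + 5) * (1 + 283) = 13 * 6 * 284 = 22152; answer 22152
Part 3: A2 = 22152; d = 6; total draws C(17,5) = 6188; favorable C(10,5) = 252; P = 9/221; answer 9/221
Part 4: A3 = 9/221; threaded value p + q = 230; m = 29597; 29597 = 17 * 1741; sigma = (1 + 17) * (1 + 1741) = 18 * 1742 = 31356; answer 31356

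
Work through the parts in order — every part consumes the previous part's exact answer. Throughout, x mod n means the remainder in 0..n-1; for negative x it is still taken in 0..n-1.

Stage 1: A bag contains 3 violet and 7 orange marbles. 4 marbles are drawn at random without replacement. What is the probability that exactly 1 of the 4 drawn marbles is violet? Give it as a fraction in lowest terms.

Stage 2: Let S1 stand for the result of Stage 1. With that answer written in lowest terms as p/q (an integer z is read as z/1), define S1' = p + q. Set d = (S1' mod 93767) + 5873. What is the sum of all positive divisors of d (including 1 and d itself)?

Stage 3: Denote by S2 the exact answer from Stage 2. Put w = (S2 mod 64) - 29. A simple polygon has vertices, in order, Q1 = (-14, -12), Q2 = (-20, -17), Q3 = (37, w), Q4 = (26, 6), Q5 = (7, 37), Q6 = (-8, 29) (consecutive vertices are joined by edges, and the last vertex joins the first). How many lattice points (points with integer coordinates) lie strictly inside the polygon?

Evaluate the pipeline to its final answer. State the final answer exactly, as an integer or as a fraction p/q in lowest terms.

1221

Stage 1: total draws C(10,4) = 210; favorable C(3,1)*C(7,3) = 105; P = 1/2; answer 1/2
Stage 2: S1 = 1/2; threaded value p + q = 3; d = 5876; 5876 = 2^2 * 13 * 113; sigma = (1 + 2 + 4) * (1 + 13) * (1 + 113) = 7 * 14 * 114 = 11172; answer 11172
Stage 3: S2 = 11172; w = 7; cross terms: (-14*-17 - -20*-12)=-2, (-20*7 - 37*-17)=489, (37*6 - 26*7)=40, (26*37 - 7*6)=920, (7*29 - -8*37)=499, (-8*-12 - -14*29)=502; twice the area = |2448| = 2448; area = 1224; boundary points = 1 + 3 + 1 + 1 + 1 + 1 = 8; strictly interior points = area - boundary/2 + 1 = 1221; answer 1221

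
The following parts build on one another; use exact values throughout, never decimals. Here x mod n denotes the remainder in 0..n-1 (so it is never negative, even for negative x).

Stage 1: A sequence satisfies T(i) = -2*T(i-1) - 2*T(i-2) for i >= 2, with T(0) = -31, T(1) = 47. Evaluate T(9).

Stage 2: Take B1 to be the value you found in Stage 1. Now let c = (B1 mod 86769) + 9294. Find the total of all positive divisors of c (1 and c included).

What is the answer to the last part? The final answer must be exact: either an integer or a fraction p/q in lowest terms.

15072

Stage 1: T(2) = -2*(47) - 2*(-31) = -32; iterating: T(2)=-32, T(3)=-30, T(4)=124, T(5)=-188, T(6)=128, T(7)=120, T(8)=-496, T(9)=752; answer 752
Stage 2: B1 = 752; c = 10046; 10046 = 2 * 5023; sigma = (1 + 2) * (1 + 5023) = 3 * 5024 = 15072; answer 15072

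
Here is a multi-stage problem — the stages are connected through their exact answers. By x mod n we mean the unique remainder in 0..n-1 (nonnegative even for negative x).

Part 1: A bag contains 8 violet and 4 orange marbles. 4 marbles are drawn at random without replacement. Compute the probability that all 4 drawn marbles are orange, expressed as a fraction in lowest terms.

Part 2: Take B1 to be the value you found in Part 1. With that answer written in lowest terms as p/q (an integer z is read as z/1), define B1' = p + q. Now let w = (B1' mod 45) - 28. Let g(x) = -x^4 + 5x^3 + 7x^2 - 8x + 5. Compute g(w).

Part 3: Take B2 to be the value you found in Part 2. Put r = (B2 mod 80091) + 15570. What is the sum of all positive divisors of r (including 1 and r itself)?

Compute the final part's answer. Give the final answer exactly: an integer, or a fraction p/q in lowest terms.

54480

Part 1: total draws C(12,4) = 495; favorable C(4,4) = 1; P = 1/495; answer 1/495
Part 2: B1 = 1/495; threaded value p + q = 496; w = -27; -1*(-27)^4 + 5*(-27)^3 + 7*(-27)^2 - 8*(-27)^1 + 5 = (-531441) + (-98415) + (5103) + (216) + (5) = -624532; answer -624532
Part 3: B2 = -624532; r = 31766; 31766 = 2 * 7 * 2269; sigma = (1 + 2) * (1 + 7) * (1 + 2269) = 3 * 8 * 2270 = 54480; answer 54480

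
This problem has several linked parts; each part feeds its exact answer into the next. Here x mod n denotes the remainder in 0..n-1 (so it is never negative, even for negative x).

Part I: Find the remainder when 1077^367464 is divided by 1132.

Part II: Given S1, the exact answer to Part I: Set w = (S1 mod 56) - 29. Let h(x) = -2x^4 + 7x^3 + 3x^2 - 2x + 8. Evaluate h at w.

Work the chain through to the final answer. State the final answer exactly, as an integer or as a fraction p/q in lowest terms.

-1380560

Part I: squarings mod 1132: 1077^1=1077, 1077^2=761, 1077^4=669, 1077^8=421, 1077^16=649, 1077^32=97, 1077^64=353, 1077^128=89, 1077^256=1129, 1077^512=9, 1077^1024=81, 1077^2048=901, 1077^4096=157, 1077^8192=877, 1077^16384=501, 1077^32768=829, 1077^65536=117, 1077^131072=105, 1077^262144=837; 1077^367464 = 1077^8 * 1077^32 * 1077^64 * 1077^256 * 1077^512 * 1077^2048 * 1077^4096 * 1077^32768 * 1077^65536 * 1077^262144 = 337 (mod 1132); answer 337
Part II: S1 = 337; w = -28; -2*(-28)^4 + 7*(-28)^3 + 3*(-28)^2 - 2*(-28)^1 + 8 = (-1229312) + (-153664) + (2352) + (56) + (8) = -1380560; answer -1380560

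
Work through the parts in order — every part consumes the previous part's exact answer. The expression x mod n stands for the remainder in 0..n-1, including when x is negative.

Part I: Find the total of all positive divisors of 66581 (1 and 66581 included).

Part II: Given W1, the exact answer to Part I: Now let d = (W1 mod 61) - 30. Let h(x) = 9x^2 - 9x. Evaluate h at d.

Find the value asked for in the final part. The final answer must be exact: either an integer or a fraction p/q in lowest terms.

648

Part I: 66581 = 139 * 479; sigma = (1 + 139) * (1 + 479) = 140 * 480 = 67200; answer 67200
Part II: W1 = 67200; d = 9; 9*(9)^2 - 9*(9)^1 = (729) + (-81) = 648; answer 648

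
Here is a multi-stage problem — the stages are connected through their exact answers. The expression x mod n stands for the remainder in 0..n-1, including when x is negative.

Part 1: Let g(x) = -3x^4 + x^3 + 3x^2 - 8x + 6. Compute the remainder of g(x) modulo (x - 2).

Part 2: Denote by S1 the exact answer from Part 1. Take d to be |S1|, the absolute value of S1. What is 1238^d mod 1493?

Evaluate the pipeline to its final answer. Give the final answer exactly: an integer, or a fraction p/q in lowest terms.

1412

Part 1: remainder = value at the root: -3*(2)^4 + 1*(2)^3 + 3*(2)^2 - 8*(2)^1 + 6 = (-48) + (8) + (12) + (-16) + (6) = -38; answer -38
Part 2: S1 = -38; d = 38; squarings mod 1493: 1238^1=1238, 1238^2=826, 1238^4=1468, 1238^8=625, 1238^16=952, 1238^32=53; 1238^38 = 1238^2 * 1238^4 * 1238^32 = 1412 (mod 1493); answer 1412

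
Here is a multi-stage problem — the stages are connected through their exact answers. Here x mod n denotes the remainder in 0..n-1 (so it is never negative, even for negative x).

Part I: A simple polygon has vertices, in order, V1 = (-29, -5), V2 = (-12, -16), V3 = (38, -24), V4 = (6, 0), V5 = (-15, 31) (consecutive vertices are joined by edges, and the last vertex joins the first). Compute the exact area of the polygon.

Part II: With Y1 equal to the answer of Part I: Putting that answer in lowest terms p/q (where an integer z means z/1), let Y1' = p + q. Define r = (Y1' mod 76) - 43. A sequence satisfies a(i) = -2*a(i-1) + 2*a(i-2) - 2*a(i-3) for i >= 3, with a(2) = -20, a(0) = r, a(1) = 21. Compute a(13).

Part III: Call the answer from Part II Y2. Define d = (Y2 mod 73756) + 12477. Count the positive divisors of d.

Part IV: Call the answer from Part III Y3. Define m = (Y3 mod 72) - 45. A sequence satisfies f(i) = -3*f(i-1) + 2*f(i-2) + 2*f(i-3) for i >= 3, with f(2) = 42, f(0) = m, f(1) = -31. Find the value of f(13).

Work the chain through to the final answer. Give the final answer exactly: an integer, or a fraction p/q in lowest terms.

-53299744

Part I: cross terms: (-29*-16 - -12*-5)=404, (-12*-24 - 38*-16)=896, (38*0 - 6*-24)=144, (6*31 - -15*0)=186, (-15*-5 - -29*31)=974; twice the area = |2604| = 2604; area = 1302; answer 1302
Part II: Y1 = 1302; threaded value p + q = 1303; r = -32; a(3) = -2*(-20) + 2*(21) - 2*(-32) = 146; iterating: a(3)=146, a(4)=-374, a(5)=1080, a(6)=-3200, a(7)=9308, a(8)=-27176, a(9)=79368, a(10)=-231704, a(11)=676496, a(12)=-1975136, a(13)=5766672; answer 5766672
Part III: Y2 = 5766672; d = 26181; 26181 = 3^2 * 2909; number of divisors = (2+1) * (1+1) = 6; answer 6
Part IV: Y3 = 6; m = -39; f(3) = -3*(42) + 2*(-31) + 2*(-39) = -266; iterating: f(3)=-266, f(4)=820, f(5)=-2908, f(6)=9832, f(7)=-33672, f(8)=114864, f(9)=-392272, f(10)=1339200, f(11)=-4572416, f(12)=15611104, f(13)=-53299744; answer -53299744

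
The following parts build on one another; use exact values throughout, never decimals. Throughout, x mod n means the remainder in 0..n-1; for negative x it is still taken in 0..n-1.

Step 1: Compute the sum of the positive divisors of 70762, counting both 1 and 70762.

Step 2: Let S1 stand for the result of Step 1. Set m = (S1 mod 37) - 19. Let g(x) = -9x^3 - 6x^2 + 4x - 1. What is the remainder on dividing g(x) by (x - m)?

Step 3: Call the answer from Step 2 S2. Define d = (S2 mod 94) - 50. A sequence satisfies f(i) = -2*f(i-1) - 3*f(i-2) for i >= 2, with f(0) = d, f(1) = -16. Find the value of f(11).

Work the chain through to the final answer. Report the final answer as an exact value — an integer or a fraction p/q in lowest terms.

5660

Step 1: 70762 = 2 * 35381; sigma = (1 + 2) * (1 + 35381) = 3 * 35382 = 106146; answer 106146
Step 2: S1 = 106146; m = 11; remainder = value at the root: -9*(11)^3 - 6*(11)^2 + 4*(11)^1 - 1 = (-11979) + (-726) + (44) + (-1) = -12662; answer -12662
Step 3: S2 = -12662; d = -22; f(2) = -2*(-16) - 3*(-22) = 98; iterating: f(2)=98, f(3)=-148, f(4)=2, f(5)=440, f(6)=-886, f(7)=452, f(8)=1754, f(9)=-4864, f(10)=4466, f(11)=5660; answer 5660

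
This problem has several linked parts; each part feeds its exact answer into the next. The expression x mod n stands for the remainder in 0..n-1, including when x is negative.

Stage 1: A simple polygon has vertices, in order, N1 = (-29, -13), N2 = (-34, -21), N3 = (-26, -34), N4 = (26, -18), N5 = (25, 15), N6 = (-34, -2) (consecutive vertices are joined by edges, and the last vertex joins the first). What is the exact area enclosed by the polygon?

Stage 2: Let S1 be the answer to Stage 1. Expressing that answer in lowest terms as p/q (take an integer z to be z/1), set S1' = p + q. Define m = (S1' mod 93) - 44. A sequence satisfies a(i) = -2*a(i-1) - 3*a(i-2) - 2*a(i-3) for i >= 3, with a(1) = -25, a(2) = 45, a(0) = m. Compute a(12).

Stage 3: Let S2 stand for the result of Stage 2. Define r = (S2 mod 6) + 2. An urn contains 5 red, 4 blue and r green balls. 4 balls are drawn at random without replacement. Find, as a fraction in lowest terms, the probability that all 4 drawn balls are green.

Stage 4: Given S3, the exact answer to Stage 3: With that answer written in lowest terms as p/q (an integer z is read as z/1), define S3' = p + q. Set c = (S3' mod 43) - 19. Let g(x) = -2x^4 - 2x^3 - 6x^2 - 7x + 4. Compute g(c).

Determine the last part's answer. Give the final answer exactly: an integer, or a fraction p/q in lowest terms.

Stage 1: cross terms: (-29*-21 - -34*-13)=167, (-34*-34 - -26*-21)=610, (-26*-18 - 26*-34)=1352, (26*15 - 25*-18)=840, (25*-2 - -34*15)=460, (-34*-13 - -29*-2)=384; twice the area = |3813| = 3813; area = 3813/2; answer 3813/2
Stage 2: S1 = 3813/2; threaded value p + q = 3815; m = -42; a(3) = -2*(45) - 3*(-25) - 2*(-42) = 69; iterating: a(3)=69, a(4)=-223, a(5)=149, a(6)=233, a(7)=-467, a(8)=-63, a(9)=1061, a(10)=-999, a(11)=-1059, a(12)=2993; answer 2993
Stage 3: S2 = 2993; r = 7; total draws C(16,4) = 1820; favorable C(7,4) = 35; P = 1/52; answer 1/52
Stage 4: S3 = 1/52; threaded value p + q = 53; c = -9; -2*(-9)^4 - 2*(-9)^3 - 6*(-9)^2 - 7*(-9)^1 + 4 = (-13122) + (1458) + (-486) + (63) + (4) = -12083; answer -12083

-12083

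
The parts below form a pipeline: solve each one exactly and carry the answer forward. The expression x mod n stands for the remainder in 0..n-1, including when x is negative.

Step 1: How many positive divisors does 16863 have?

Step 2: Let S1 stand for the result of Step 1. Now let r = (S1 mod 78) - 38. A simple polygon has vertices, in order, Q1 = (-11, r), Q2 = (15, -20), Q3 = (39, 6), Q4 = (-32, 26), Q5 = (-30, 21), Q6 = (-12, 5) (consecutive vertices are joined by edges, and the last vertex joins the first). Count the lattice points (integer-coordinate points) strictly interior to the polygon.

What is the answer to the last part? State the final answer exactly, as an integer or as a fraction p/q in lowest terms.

1574

Step 1: 16863 = 3 * 7 * 11 * 73; number of divisors = (1+1) * (1+1) * (1+1) * (1+1) = 16; answer 16
Step 2: S1 = 16; r = -22; cross terms: (-11*-20 - 15*-22)=550, (15*6 - 39*-20)=870, (39*26 - -32*6)=1206, (-32*21 - -30*26)=108, (-30*5 - -12*21)=102, (-12*-22 - -11*5)=319; twice the area = |3155| = 3155; area = 3155/2; boundary points = 2 + 2 + 1 + 1 + 2 + 1 = 9; strictly interior points = area - boundary/2 + 1 = 1574; answer 1574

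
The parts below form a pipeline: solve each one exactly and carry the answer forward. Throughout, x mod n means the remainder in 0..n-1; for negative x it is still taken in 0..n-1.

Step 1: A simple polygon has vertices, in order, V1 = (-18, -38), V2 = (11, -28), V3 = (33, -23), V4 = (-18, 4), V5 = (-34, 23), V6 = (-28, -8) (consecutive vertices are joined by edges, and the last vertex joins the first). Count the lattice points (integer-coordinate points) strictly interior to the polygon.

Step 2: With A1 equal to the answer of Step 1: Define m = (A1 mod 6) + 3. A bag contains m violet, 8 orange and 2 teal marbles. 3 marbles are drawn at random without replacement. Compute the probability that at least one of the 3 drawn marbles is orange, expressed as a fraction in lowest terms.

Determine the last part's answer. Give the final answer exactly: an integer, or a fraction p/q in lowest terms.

29/34

Step 1: cross terms: (-18*-28 - 11*-38)=922, (11*-23 - 33*-28)=671, (33*4 - -18*-23)=-282, (-18*23 - -34*4)=-278, (-34*-8 - -28*23)=916, (-28*-38 - -18*-8)=920; twice the area = |2869| = 2869; area = 2869/2; boundary points = 1 + 1 + 3 + 1 + 1 + 10 = 17; strictly interior points = area - boundary/2 + 1 = 1427; answer 1427
Step 2: A1 = 1427; m = 8; total draws C(18,3) = 816; complement C(10,3) = 120; favorable 816 - 120 = 696; P = 29/34; answer 29/34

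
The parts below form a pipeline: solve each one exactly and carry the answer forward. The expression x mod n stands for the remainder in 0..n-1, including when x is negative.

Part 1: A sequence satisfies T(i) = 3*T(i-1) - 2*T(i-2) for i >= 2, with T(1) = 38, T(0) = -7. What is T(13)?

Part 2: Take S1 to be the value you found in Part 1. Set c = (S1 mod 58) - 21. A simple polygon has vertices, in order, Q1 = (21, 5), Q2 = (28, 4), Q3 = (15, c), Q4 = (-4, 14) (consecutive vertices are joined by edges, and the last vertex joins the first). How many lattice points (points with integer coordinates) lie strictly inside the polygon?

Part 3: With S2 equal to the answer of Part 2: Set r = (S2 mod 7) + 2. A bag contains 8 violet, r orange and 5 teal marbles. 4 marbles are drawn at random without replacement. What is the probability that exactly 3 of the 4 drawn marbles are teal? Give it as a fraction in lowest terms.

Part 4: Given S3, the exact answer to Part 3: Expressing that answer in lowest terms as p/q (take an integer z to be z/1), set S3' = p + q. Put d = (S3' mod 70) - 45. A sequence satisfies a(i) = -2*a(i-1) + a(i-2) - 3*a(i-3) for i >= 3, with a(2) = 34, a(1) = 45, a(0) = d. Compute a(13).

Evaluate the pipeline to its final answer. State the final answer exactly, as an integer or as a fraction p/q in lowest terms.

-426120

Part 1: T(2) = 3*(38) - 2*(-7) = 128; iterating: T(2)=128, T(3)=308, T(4)=668, T(5)=1388, T(6)=2828, T(7)=5708, T(8)=11468, T(9)=22988, T(10)=46028, T(11)=92108, T(12)=184268, T(13)=368588; answer 368588
Part 2: S1 = 368588; c = 35; cross terms: (21*4 - 28*5)=-56, (28*35 - 15*4)=920, (15*14 - -4*35)=350, (-4*5 - 21*14)=-314; twice the area = |900| = 900; area = 450; boundary points = 1 + 1 + 1 + 1 = 4; strictly interior points = area - boundary/2 + 1 = 449; answer 449
Part 3: S2 = 449; r = 3; total draws C(16,4) = 1820; favorable C(5,3)*C(11,1) = 110; P = 11/182; answer 11/182
Part 4: S3 = 11/182; threaded value p + q = 193; d = 8; a(3) = -2*(34) + 1*(45) - 3*(8) = -47; iterating: a(3)=-47, a(4)=-7, a(5)=-135, a(6)=404, a(7)=-922, a(8)=2653, a(9)=-7440, a(10)=20299, a(11)=-55997, a(12)=154613, a(13)=-426120; answer -426120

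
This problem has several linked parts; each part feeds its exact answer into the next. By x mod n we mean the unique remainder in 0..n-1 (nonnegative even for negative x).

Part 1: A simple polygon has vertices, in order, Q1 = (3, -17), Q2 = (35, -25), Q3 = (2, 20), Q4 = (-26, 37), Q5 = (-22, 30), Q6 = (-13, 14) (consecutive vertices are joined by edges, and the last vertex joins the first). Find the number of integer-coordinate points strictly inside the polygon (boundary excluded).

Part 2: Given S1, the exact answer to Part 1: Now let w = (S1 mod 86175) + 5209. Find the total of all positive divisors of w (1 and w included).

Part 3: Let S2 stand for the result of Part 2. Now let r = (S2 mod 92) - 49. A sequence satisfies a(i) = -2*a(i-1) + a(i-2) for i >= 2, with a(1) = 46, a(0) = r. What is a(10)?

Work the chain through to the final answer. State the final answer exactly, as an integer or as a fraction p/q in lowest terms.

-124163

Part 1: cross terms: (3*-25 - 35*-17)=520, (35*20 - 2*-25)=750, (2*37 - -26*20)=594, (-26*30 - -22*37)=34, (-22*14 - -13*30)=82, (-13*-17 - 3*14)=179; twice the area = |2159| = 2159; area = 2159/2; boundary points = 8 + 3 + 1 + 1 + 1 + 1 = 15; strictly interior points = area - boundary/2 + 1 = 1073; answer 1073
Part 2: S1 = 1073; w = 6282; 6282 = 2 * 3^2 * 349; sigma = (1 + 2) * (1 + 3 + 9) * (1 + 349) = 3 * 13 * 350 = 13650; answer 13650
Part 3: S2 = 13650; r = -15; a(2) = -2*(46) + 1*(-15) = -107; iterating: a(2)=-107, a(3)=260, a(4)=-627, a(5)=1514, a(6)=-3655, a(7)=8824, a(8)=-21303, a(9)=51430, a(10)=-124163; answer -124163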